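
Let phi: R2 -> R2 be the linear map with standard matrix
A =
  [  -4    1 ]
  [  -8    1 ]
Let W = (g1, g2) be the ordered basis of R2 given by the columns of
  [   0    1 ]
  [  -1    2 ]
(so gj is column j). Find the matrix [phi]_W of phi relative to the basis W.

[[-1, 2], [-1, -2]]

With P the matrix whose columns are g1, g2, [phi]_W = P^(-1) A P.
Column by column: phi(g1) = A g1 = <-1, -1>; its W-coordinates <-1, -1> give column 1.
Continuing for each basis vector yields [phi]_W = [[-1, 2], [-1, -2]].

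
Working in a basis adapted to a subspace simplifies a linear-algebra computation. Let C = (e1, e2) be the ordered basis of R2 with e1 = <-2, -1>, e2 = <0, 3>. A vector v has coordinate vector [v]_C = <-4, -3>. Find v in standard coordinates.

By definition v = -4e1 - 3e2.
Summing componentwise gives <8, -5>.

<8, -5>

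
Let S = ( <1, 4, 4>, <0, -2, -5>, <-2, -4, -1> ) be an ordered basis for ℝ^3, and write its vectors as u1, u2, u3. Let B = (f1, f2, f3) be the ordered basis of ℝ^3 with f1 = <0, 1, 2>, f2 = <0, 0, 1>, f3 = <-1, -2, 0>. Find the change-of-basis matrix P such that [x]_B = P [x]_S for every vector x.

Column j of P is [uj]_B, since P maps S-coordinates to B-coordinates.
Expressing u1 in B: u1 = 2f1 + 0·f2 - f3, so column 1 of P is <2, 0, -1>.
Doing the same for each uj gives P = [[2, -2, 0], [0, -1, -1], [-1, 0, 2]].

[[2, -2, 0], [0, -1, -1], [-1, 0, 2]]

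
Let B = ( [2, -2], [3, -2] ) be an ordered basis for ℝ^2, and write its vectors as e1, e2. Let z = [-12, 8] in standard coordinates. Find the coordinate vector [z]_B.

Write z = c_1 e1 + c_2 e2 and solve for the c_i.
System: 2c_1 + 3c_2 = -12, -2c_1 - 2c_2 = 8; solving gives c_1 = 0, c_2 = -4.
Check: 0·e1 - 4e2 = [-12, 8].

[0, -4]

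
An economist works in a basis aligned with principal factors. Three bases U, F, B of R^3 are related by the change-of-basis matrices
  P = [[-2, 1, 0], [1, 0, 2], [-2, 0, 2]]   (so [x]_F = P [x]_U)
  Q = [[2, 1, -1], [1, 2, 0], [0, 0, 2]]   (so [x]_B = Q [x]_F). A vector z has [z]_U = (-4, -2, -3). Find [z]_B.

(0, -14, 4)

First [z]_F = P [z]_U = (6, -10, 2).
Then [z]_B = Q [z]_F = (0, -14, 4).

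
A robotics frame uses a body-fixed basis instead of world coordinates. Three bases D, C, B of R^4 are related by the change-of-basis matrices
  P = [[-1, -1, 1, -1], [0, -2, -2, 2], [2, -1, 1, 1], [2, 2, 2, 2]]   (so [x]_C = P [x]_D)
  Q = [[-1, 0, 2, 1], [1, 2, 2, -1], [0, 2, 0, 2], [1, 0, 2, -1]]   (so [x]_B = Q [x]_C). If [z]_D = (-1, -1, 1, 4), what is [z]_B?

First [z]_C = P [z]_D = (-1, 8, 4, 6).
Then [z]_B = Q [z]_C = (15, 17, 28, 1).

(15, 17, 28, 1)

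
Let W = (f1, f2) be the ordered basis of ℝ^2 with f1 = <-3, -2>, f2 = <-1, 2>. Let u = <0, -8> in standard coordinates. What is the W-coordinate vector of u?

We seek scalars with c_1 f1 + c_2 f2 = u; equivalently solve M c = u where the columns of M are f1, f2.
System: -3c_1 - c_2 = 0, -2c_1 + 2c_2 = -8; solving gives c_1 = 1, c_2 = -3.
Check: f1 - 3f2 = <0, -8>.

<1, -3>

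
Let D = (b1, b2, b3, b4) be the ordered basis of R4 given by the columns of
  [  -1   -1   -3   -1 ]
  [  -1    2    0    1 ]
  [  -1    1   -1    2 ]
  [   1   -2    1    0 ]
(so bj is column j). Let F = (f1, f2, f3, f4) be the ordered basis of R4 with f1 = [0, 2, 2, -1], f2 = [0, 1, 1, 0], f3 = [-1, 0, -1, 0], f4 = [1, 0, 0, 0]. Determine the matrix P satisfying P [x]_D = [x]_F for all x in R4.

[[-1, 2, -1, 0], [1, -2, 2, 1], [0, 1, 1, -1], [-1, 0, -2, -2]]

Take x = bj: its D-coordinates are the j-th standard unit vector, so P e_j — column j of P — equals [bj]_F.
b1 = -f1 + f2 + 0·f3 - f4, giving column 1 = [-1, 1, 0, -1]; repeating for each j gives P = [[-1, 2, -1, 0], [1, -2, 2, 1], [0, 1, 1, -1], [-1, 0, -2, -2]].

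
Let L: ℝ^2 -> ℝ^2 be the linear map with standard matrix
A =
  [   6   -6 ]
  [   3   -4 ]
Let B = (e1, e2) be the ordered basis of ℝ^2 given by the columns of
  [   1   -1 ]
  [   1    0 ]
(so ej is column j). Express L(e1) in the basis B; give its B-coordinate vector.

[-1, -1]

Column 1 of [L]_B is the B-coordinate vector of L(e1).
In standard coordinates L(e1) = A e1 = [0, -1].
Converting to B: [0, -1] = -e1 - e2, so the coordinate vector is [-1, -1].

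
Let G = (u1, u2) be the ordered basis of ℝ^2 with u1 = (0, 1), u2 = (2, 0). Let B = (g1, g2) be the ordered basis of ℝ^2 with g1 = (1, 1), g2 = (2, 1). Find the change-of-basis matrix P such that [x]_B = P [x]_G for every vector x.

[[2, -2], [-1, 2]]

Take x = uj: its G-coordinates are the j-th standard unit vector, so P e_j — column j of P — equals [uj]_B.
u1 = 2g1 - g2, giving column 1 = (2, -1); repeating for each j gives P = [[2, -2], [-1, 2]].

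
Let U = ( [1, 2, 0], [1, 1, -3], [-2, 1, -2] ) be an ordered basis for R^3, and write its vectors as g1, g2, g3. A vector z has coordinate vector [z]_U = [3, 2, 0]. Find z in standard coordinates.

By definition z = 3g1 + 2g2 + 0·g3.
Summing componentwise gives [5, 8, -6].

[5, 8, -6]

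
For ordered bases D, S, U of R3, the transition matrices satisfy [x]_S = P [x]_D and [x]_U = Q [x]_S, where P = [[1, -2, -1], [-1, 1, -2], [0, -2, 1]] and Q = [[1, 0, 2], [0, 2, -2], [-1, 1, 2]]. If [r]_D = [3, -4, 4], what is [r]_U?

[31, -54, 2]

Composing the changes, [r]_U = Q P [r]_D.
Q P = [[1, -6, 1], [-2, 6, -6], [-2, -1, 1]]; applying this to [3, -4, 4] gives [31, -54, 2].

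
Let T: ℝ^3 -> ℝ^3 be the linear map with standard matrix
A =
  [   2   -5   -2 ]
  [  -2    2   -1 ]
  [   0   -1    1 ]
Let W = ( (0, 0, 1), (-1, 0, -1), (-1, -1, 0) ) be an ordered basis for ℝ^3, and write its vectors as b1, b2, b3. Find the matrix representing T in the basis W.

[[2, 2, -2], [1, 3, -3], [1, -3, 0]]

With P the matrix whose columns are b1, ..., b3, [T]_W = P^(-1) A P.
Column by column: T(b1) = A b1 = (-2, -1, 1); its W-coordinates (2, 1, 1) give column 1.
Continuing for each basis vector yields [T]_W = [[2, 2, -2], [1, 3, -3], [1, -3, 0]].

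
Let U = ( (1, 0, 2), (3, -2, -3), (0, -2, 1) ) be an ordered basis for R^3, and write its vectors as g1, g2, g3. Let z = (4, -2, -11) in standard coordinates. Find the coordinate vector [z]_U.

Write z = c_1 g1 + ... + c_3 g3 and solve for the c_i.
Row-reducing the augmented matrix [M | z] gives c = (-2, 2, -1).
Check: -2g1 + 2g2 - g3 = (4, -2, -11).

(-2, 2, -1)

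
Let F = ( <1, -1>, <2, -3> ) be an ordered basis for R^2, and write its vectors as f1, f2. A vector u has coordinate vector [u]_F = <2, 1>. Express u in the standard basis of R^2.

<4, -5>

By definition u = 2f1 + f2.
Summing componentwise gives <4, -5>.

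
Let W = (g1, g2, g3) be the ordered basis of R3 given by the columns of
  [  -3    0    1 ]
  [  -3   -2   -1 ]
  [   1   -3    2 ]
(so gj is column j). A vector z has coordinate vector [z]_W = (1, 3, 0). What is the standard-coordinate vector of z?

z = M [z]_W, where M has columns g1, ..., g3.
Carrying out the matrix-vector product, z = (-3, -9, -8).

(-3, -9, -8)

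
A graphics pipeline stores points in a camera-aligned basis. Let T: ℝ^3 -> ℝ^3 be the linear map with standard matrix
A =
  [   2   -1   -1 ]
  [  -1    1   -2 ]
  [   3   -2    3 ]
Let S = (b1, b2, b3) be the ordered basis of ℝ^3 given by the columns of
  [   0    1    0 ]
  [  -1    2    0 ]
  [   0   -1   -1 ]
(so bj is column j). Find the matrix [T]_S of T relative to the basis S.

[[3, -1, 0], [1, 1, 1], [-3, 3, 2]]

Let P have columns b1, ..., b3. Then [T]_S = P^(-1) A P.
Here det P = -1, so P^(-1) is integer; computing A P first and then P^(-1)(A P) gives [[3, -1, 0], [1, 1, 1], [-3, 3, 2]].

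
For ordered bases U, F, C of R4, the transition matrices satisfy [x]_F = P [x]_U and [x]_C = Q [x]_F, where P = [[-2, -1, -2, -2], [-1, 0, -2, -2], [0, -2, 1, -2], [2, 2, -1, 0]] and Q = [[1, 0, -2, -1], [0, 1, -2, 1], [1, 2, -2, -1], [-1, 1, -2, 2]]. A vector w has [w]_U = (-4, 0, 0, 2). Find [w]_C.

(20, 0, 20, -12)

First [w]_F = P [w]_U = (4, 0, -4, -8).
Then [w]_C = Q [w]_F = (20, 0, 20, -12).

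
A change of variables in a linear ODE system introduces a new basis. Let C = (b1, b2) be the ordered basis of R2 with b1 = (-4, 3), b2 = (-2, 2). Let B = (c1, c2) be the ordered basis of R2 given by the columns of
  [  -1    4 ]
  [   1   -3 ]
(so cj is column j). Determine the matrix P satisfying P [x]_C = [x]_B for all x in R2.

[[0, 2], [-1, 0]]

Take x = bj: its C-coordinates are the j-th standard unit vector, so P e_j — column j of P — equals [bj]_B.
b1 = 0·c1 - c2, giving column 1 = (0, -1); repeating for each j gives P = [[0, 2], [-1, 0]].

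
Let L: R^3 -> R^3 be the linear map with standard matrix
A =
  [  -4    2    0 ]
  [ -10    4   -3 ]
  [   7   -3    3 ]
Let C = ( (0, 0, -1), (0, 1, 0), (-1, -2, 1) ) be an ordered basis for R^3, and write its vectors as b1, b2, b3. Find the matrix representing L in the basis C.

[[3, 1, -2], [3, 0, -1], [0, -2, 0]]

With P the matrix whose columns are b1, ..., b3, [L]_C = P^(-1) A P.
Column by column: L(b1) = A b1 = (0, 3, -3); its C-coordinates (3, 3, 0) give column 1.
Continuing for each basis vector yields [L]_C = [[3, 1, -2], [3, 0, -1], [0, -2, 0]].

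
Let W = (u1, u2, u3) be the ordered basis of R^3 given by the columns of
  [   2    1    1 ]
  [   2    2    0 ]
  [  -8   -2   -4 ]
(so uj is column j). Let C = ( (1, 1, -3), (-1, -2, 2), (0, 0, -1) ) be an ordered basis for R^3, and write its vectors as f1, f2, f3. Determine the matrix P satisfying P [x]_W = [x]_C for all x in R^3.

Let M have columns uj and N have columns fj. Then for every x, N [x]_C = x = M [x]_W, so P = N^(-1) M.
Since det N = 1, N^(-1) has integer entries; multiplying gives P = [[2, 0, 2], [0, -1, 1], [2, 0, 0]].

[[2, 0, 2], [0, -1, 1], [2, 0, 0]]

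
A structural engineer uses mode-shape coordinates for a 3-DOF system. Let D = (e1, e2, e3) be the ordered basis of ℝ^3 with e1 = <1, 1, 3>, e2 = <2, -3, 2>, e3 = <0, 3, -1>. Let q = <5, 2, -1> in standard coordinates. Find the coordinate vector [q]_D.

Write q = c_1 e1 + ... + c_3 e3 and solve for the c_i.
Solving this 3x3 system gives c = (-1, 3, 4).
Check: -e1 + 3e2 + 4e3 = <5, 2, -1>.

<-1, 3, 4>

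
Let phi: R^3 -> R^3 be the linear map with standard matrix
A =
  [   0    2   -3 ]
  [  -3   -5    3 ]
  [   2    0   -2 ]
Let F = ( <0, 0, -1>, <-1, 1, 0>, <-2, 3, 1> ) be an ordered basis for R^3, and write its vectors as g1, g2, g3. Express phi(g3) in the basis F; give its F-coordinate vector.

<3, 3, -3>

Compute phi(g3) = A g3 = <3, -6, -6> in standard coordinates.
Then write this in F-coordinates: solve for y in y_1 g1 + ... + y_3 g3 = <3, -6, -6>.
This gives y = <3, 3, -3>, which is column 3 of [phi]_F.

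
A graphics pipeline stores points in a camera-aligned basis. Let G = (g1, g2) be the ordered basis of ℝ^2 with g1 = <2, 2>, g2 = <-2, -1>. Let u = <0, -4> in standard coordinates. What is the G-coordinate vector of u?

Write u = c_1 g1 + c_2 g2 and solve for the c_i.
System: 2c_1 - 2c_2 = 0, 2c_1 - c_2 = -4; solving gives c_1 = -4, c_2 = -4.
Check: -4g1 - 4g2 = <0, -4>.

<-4, -4>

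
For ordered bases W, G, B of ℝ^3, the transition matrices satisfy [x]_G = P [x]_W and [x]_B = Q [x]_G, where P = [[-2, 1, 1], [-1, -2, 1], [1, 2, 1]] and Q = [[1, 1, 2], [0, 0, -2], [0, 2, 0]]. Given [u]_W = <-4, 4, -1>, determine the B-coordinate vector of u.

<12, -6, -10>

Composing the changes, [u]_B = Q P [u]_W.
Q P = [[-1, 3, 4], [-2, -4, -2], [-2, -4, 2]]; applying this to <-4, 4, -1> gives <12, -6, -10>.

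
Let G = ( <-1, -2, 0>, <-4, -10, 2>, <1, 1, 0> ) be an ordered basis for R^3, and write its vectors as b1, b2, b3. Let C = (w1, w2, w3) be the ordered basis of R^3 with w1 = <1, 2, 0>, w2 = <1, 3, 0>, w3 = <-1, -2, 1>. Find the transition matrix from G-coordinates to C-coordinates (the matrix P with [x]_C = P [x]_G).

Let M have columns bj and N have columns wj. Then for every x, N [x]_C = x = M [x]_G, so P = N^(-1) M.
Since det N = 1, N^(-1) has integer entries; multiplying gives P = [[-1, 0, 2], [0, -2, -1], [0, 2, 0]].

[[-1, 0, 2], [0, -2, -1], [0, 2, 0]]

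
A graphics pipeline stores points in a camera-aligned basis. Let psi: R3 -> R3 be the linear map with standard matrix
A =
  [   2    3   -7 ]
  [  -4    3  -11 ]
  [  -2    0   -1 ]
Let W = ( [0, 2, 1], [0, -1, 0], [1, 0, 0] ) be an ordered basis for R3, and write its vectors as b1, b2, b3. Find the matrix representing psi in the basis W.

With P the matrix whose columns are b1, ..., b3, [psi]_W = P^(-1) A P.
Column by column: psi(b1) = A b1 = [-1, -5, -1]; its W-coordinates [-1, 3, -1] give column 1.
Continuing for each basis vector yields [psi]_W = [[-1, 0, -2], [3, 3, 0], [-1, -3, 2]].

[[-1, 0, -2], [3, 3, 0], [-1, -3, 2]]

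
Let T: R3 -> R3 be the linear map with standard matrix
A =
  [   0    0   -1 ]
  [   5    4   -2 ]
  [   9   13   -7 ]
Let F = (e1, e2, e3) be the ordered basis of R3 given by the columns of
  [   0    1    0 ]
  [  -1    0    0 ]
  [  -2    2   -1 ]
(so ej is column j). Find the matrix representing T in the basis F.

[[0, -1, -2], [2, -2, 1], [3, 3, -1]]

Let P have columns e1, ..., e3. Then [T]_F = P^(-1) A P.
Here det P = -1, so P^(-1) is integer; computing A P first and then P^(-1)(A P) gives [[0, -1, -2], [2, -2, 1], [3, 3, -1]].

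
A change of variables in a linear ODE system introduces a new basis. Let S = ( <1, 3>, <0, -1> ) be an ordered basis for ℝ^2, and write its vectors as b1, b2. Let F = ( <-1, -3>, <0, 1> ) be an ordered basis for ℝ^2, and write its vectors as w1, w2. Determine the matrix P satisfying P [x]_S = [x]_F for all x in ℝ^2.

Let M have columns bj and N have columns wj. Then for every x, N [x]_F = x = M [x]_S, so P = N^(-1) M.
Since det N = -1, N^(-1) has integer entries; multiplying gives P = [[-1, 0], [0, -1]].

[[-1, 0], [0, -1]]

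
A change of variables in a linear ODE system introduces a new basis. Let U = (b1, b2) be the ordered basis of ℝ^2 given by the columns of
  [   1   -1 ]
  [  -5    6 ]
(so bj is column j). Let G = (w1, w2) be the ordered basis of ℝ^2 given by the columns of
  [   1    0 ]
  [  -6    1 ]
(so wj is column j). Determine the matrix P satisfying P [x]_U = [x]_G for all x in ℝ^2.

Let M have columns bj and N have columns wj. Then for every x, N [x]_G = x = M [x]_U, so P = N^(-1) M.
Since det N = 1, N^(-1) has integer entries; multiplying gives P = [[1, -1], [1, 0]].

[[1, -1], [1, 0]]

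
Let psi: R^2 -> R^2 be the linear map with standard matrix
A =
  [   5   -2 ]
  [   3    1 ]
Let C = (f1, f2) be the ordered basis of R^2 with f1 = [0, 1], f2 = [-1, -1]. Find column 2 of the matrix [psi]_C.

Compute psi(f2) = A f2 = [-3, -4] in standard coordinates.
Then write this in C-coordinates: solve for y in y_1 f1 + y_2 f2 = [-3, -4].
This gives y = [-1, 3], which is column 2 of [psi]_C.

[-1, 3]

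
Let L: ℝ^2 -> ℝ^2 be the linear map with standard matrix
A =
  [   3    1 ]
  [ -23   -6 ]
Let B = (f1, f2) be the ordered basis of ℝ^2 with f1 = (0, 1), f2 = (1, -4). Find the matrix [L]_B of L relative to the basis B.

The j-th column of [L]_B is [L(fj)]_B.
L(f1) = A f1 = (1, -6) = -2f1 + f2, so column 1 is (-2, 1).
Repeating for f2 and assembling the columns gives [[-2, -3], [1, -1]].

[[-2, -3], [1, -1]]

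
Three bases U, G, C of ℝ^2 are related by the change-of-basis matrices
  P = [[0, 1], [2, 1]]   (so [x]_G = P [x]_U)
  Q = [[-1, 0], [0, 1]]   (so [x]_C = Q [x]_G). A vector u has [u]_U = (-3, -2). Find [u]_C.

Apply P to get G-coordinates (-2, -8), then Q to get C-coordinates.
The result is [u]_C = (2, -8).

(2, -8)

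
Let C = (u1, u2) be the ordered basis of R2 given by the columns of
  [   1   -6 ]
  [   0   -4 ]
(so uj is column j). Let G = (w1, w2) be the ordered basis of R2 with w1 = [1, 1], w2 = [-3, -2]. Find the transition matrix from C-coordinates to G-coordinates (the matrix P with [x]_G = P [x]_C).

Column j of P is [uj]_G, since P maps C-coordinates to G-coordinates.
Expressing u1 in G: u1 = -2w1 - w2, so column 1 of P is [-2, -1].
Doing the same for each uj gives P = [[-2, 0], [-1, 2]].

[[-2, 0], [-1, 2]]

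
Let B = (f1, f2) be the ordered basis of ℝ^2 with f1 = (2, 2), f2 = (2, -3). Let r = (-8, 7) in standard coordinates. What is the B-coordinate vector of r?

[r]_B is the unique c with M c = r, where M has columns f1, f2.
System: 2c_1 + 2c_2 = -8, 2c_1 - 3c_2 = 7; solving gives c_1 = -1, c_2 = -3.
Check: -f1 - 3f2 = (-8, 7).

(-1, -3)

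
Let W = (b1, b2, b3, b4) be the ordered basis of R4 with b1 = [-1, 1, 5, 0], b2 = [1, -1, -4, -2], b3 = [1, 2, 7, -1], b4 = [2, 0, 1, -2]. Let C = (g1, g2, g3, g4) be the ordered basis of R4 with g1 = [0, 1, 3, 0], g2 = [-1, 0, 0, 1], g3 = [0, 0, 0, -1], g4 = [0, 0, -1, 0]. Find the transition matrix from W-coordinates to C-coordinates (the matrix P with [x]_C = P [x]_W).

Take x = bj: its W-coordinates are the j-th standard unit vector, so P e_j — column j of P — equals [bj]_C.
b1 = g1 + g2 + g3 - 2g4, giving column 1 = [1, 1, 1, -2]; repeating for each j gives P = [[1, -1, 2, 0], [1, -1, -1, -2], [1, 1, 0, 0], [-2, 1, -1, -1]].

[[1, -1, 2, 0], [1, -1, -1, -2], [1, 1, 0, 0], [-2, 1, -1, -1]]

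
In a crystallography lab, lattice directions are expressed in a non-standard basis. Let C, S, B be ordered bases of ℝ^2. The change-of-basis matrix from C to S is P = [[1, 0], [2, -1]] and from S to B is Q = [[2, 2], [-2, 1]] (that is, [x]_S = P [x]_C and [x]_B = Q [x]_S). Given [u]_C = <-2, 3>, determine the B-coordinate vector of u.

<-18, -3>

Composing the changes, [u]_B = Q P [u]_C.
Q P = [[6, -2], [0, -1]]; applying this to <-2, 3> gives <-18, -3>.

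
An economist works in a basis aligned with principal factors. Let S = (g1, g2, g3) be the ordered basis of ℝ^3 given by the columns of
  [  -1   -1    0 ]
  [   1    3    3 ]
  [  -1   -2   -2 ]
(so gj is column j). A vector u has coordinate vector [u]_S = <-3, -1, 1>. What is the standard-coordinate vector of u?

<4, -3, 3>

The coordinates say u = -3g1 - g2 + g3; adding the scaled basis vectors gives <4, -3, 3>.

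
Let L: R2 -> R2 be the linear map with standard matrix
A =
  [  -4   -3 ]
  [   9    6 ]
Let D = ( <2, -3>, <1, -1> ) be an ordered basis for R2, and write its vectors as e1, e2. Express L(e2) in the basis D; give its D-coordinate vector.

Column 2 of [L]_D is the D-coordinate vector of L(e2).
In standard coordinates L(e2) = A e2 = <-1, 3>.
Converting to D: <-1, 3> = -2e1 + 3e2, so the coordinate vector is <-2, 3>.

<-2, 3>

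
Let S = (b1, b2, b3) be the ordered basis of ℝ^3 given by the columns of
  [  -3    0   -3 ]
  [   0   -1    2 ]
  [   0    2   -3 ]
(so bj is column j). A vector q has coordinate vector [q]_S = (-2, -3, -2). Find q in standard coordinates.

(12, -1, 0)

q = M [q]_S, where M has columns b1, ..., b3.
Carrying out the matrix-vector product, q = (12, -1, 0).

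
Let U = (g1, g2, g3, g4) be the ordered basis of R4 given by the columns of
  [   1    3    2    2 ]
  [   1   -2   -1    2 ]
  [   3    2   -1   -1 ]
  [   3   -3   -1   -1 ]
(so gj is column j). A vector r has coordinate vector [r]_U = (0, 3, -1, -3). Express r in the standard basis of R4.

(1, -11, 10, -5)

r = M [r]_U, where M has columns g1, ..., g4.
Carrying out the matrix-vector product, r = (1, -11, 10, -5).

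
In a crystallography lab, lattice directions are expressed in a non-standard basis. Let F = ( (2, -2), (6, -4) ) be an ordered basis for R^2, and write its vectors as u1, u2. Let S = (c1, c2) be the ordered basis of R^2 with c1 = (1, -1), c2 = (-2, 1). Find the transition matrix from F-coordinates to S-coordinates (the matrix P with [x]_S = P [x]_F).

[[2, 2], [0, -2]]

Let M have columns uj and N have columns cj. Then for every x, N [x]_S = x = M [x]_F, so P = N^(-1) M.
Since det N = -1, N^(-1) has integer entries; multiplying gives P = [[2, 2], [0, -2]].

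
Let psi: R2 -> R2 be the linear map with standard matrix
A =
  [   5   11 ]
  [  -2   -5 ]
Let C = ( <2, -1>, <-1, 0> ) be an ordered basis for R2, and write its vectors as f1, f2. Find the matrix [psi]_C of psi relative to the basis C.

[[-1, -2], [-1, 1]]

With P the matrix whose columns are f1, f2, [psi]_C = P^(-1) A P.
Column by column: psi(f1) = A f1 = <-1, 1>; its C-coordinates <-1, -1> give column 1.
Continuing for each basis vector yields [psi]_C = [[-1, -2], [-1, 1]].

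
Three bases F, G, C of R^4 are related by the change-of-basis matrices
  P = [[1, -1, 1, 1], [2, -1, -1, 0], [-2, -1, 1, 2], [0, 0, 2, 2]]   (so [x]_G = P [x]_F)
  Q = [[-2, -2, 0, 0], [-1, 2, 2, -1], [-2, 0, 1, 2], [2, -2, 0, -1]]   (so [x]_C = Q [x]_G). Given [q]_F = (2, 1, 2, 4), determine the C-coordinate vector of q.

(-16, -7, 15, 0)

Apply P to get G-coordinates (7, 1, 5, 12), then Q to get C-coordinates.
The result is [q]_C = (-16, -7, 15, 0).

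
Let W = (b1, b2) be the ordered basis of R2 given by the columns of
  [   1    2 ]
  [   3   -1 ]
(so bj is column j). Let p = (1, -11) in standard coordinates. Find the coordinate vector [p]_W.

We seek scalars with c_1 b1 + c_2 b2 = p; equivalently solve M c = p where the columns of M are b1, b2.
System: c_1 + 2c_2 = 1, 3c_1 - c_2 = -11; solving gives c_1 = -3, c_2 = 2.
Check: -3b1 + 2b2 = (1, -11).

(-3, 2)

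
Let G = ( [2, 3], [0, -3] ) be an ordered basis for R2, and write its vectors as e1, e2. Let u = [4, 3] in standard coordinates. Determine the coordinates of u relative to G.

[2, 1]

Write u = c_1 e1 + c_2 e2 and solve for the c_i.
System: 2c_1 + 0c_2 = 4, 3c_1 - 3c_2 = 3; solving gives c_1 = 2, c_2 = 1.
Check: 2e1 + e2 = [4, 3].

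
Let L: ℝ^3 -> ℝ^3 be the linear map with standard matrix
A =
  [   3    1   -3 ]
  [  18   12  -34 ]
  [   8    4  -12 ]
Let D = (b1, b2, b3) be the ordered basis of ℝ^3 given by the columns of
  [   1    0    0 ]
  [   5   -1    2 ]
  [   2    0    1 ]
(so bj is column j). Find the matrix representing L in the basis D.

Let P have columns b1, ..., b3. Then [L]_D = P^(-1) A P.
Here det P = -1, so P^(-1) is integer; computing A P first and then P^(-1)(A P) gives [[2, -1, -1], [0, 3, 1], [0, -2, -2]].

[[2, -1, -1], [0, 3, 1], [0, -2, -2]]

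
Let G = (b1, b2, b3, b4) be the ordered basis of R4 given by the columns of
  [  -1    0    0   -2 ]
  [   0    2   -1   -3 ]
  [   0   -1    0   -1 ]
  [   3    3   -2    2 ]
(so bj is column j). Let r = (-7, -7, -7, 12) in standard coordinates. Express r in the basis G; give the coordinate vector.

(-1, 3, 1, 4)

Write r = c_1 b1 + ... + c_4 b4 and solve for the c_i.
Row-reducing the augmented matrix [M | r] gives c = (-1, 3, 1, 4).
Check: -b1 + 3b2 + b3 + 4b4 = (-7, -7, -7, 12).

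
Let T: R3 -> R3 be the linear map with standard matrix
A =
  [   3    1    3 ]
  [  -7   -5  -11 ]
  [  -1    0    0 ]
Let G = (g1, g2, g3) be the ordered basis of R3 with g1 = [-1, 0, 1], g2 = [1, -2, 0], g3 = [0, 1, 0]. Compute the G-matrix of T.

With P the matrix whose columns are g1, ..., g3, [T]_G = P^(-1) A P.
Column by column: T(g1) = A g1 = [0, -4, 1]; its G-coordinates [1, 1, -2] give column 1.
Continuing for each basis vector yields [T]_G = [[1, -1, 0], [1, 0, 1], [-2, 3, -3]].

[[1, -1, 0], [1, 0, 1], [-2, 3, -3]]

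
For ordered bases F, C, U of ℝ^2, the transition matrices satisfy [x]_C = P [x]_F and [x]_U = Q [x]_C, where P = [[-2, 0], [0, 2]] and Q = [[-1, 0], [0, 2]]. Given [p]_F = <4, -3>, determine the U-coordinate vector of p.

First [p]_C = P [p]_F = <-8, -6>.
Then [p]_U = Q [p]_C = <8, -12>.

<8, -12>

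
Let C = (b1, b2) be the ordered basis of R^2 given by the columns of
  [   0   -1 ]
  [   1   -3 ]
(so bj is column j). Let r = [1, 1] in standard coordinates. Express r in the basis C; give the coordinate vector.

[-2, -1]

We seek scalars with c_1 b1 + c_2 b2 = r; equivalently solve M c = r where the columns of M are b1, b2.
System: 0c_1 - c_2 = 1, c_1 - 3c_2 = 1; solving gives c_1 = -2, c_2 = -1.
Check: -2b1 - b2 = [1, 1].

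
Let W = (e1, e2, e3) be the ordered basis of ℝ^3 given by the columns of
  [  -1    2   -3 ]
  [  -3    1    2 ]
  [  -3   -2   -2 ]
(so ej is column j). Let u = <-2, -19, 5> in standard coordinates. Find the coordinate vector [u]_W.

<3, -4, -3>

We seek scalars with c_1 e1 + ... + c_3 e3 = u; equivalently solve M c = u where the columns of M are e1, ..., e3.
Solving this 3x3 system gives c = (3, -4, -3).
Check: 3e1 - 4e2 - 3e3 = <-2, -19, 5>.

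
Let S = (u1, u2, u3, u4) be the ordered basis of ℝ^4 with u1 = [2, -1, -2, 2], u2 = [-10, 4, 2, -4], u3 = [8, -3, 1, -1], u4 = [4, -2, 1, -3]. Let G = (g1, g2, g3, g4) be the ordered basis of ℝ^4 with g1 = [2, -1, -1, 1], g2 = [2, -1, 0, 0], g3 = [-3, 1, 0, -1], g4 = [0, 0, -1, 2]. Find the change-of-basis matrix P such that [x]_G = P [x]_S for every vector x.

[[2, -2, 1, 1], [-1, 0, 0, 1], [0, 2, -2, 0], [0, 0, -2, -2]]

Take x = uj: its S-coordinates are the j-th standard unit vector, so P e_j — column j of P — equals [uj]_G.
u1 = 2g1 - g2 + 0·g3 + 0·g4, giving column 1 = [2, -1, 0, 0]; repeating for each j gives P = [[2, -2, 1, 1], [-1, 0, 0, 1], [0, 2, -2, 0], [0, 0, -2, -2]].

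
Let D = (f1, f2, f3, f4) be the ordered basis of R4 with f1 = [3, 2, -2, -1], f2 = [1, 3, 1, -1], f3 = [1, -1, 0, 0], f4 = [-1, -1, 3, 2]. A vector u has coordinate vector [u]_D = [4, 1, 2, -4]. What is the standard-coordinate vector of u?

u = M [u]_D, where M has columns f1, ..., f4.
Carrying out the matrix-vector product, u = [19, 13, -19, -13].

[19, 13, -19, -13]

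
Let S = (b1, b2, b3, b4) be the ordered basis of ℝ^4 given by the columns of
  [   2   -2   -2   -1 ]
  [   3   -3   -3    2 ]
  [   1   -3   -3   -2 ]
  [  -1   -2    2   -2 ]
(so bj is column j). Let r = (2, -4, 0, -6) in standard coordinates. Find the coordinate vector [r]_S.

Write r = c_1 b1 + ... + c_4 b4 and solve for the c_i.
Gaussian elimination on [M | r] yields c = (2, 3, -1, -2).
Check: 2b1 + 3b2 - b3 - 2b4 = (2, -4, 0, -6).

(2, 3, -1, -2)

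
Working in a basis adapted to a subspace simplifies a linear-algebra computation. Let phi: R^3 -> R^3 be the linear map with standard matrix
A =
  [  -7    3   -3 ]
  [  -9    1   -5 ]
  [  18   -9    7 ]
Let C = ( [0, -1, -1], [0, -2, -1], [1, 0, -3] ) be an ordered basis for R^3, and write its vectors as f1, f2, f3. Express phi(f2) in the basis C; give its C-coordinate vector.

Compute phi(f2) = A f2 = [-3, 3, 11] in standard coordinates.
Then write this in C-coordinates: solve for y in y_1 f1 + ... + y_3 f3 = [-3, 3, 11].
This gives y = [-1, -1, -3], which is column 2 of [phi]_C.

[-1, -1, -3]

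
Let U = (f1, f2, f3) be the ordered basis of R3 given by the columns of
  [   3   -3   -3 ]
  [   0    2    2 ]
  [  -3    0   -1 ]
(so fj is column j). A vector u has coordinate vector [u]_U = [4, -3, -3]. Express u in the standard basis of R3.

By definition u = 4f1 - 3f2 - 3f3.
Summing componentwise gives [30, -12, -9].

[30, -12, -9]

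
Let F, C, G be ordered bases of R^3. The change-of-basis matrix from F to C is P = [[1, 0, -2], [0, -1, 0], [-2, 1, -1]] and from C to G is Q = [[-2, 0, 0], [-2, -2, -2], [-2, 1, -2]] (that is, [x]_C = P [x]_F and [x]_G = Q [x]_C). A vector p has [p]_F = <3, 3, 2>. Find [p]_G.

Apply P to get C-coordinates <-1, -3, -5>, then Q to get G-coordinates.
The result is [p]_G = <2, 18, 9>.

<2, 18, 9>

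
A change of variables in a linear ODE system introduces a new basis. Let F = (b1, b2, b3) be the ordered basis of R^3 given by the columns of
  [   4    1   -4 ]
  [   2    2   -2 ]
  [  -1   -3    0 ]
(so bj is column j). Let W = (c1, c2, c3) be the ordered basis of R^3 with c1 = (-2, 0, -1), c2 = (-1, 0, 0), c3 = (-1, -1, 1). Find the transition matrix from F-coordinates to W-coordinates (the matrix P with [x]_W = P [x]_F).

[[-1, 1, 2], [0, -1, -2], [-2, -2, 2]]

Take x = bj: its F-coordinates are the j-th standard unit vector, so P e_j — column j of P — equals [bj]_W.
b1 = -c1 + 0·c2 - 2c3, giving column 1 = (-1, 0, -2); repeating for each j gives P = [[-1, 1, 2], [0, -1, -2], [-2, -2, 2]].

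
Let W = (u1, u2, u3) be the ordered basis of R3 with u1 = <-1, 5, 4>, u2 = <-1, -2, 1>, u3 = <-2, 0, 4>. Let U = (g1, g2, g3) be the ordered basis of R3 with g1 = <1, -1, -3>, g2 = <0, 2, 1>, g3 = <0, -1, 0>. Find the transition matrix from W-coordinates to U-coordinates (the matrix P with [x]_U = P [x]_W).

[[-1, -1, -2], [1, -2, -2], [-2, -1, -2]]

Take x = uj: its W-coordinates are the j-th standard unit vector, so P e_j — column j of P — equals [uj]_U.
u1 = -g1 + g2 - 2g3, giving column 1 = <-1, 1, -2>; repeating for each j gives P = [[-1, -1, -2], [1, -2, -2], [-2, -1, -2]].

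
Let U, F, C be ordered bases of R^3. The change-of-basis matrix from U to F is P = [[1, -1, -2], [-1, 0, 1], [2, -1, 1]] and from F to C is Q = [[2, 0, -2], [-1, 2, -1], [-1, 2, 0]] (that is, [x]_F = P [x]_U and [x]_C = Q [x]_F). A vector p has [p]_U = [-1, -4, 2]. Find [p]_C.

[-10, 3, 7]

First [p]_F = P [p]_U = [-1, 3, 4].
Then [p]_C = Q [p]_F = [-10, 3, 7].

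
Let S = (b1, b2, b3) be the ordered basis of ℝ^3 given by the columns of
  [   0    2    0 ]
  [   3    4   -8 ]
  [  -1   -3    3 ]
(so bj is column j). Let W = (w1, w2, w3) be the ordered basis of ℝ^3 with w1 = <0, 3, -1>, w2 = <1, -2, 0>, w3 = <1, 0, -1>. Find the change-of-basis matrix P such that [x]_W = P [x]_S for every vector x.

Column j of P is [bj]_W, since P maps S-coordinates to W-coordinates.
Expressing b1 in W: b1 = w1 + 0·w2 + 0·w3, so column 1 of P is <1, 0, 0>.
Doing the same for each bj gives P = [[1, 2, -2], [0, 1, 1], [0, 1, -1]].

[[1, 2, -2], [0, 1, 1], [0, 1, -1]]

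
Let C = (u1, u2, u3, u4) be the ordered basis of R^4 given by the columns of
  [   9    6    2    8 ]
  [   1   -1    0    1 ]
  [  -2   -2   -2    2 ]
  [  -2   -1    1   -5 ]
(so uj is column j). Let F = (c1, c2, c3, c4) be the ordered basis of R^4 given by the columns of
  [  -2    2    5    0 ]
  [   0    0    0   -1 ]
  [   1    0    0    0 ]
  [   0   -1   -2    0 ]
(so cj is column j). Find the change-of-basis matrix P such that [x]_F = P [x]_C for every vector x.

[[-2, -2, -2, 2], [0, 1, -1, 1], [1, 0, 0, 2], [-1, 1, 0, -1]]

Column j of P is [uj]_F, since P maps C-coordinates to F-coordinates.
Expressing u1 in F: u1 = -2c1 + 0·c2 + c3 - c4, so column 1 of P is [-2, 0, 1, -1].
Doing the same for each uj gives P = [[-2, -2, -2, 2], [0, 1, -1, 1], [1, 0, 0, 2], [-1, 1, 0, -1]].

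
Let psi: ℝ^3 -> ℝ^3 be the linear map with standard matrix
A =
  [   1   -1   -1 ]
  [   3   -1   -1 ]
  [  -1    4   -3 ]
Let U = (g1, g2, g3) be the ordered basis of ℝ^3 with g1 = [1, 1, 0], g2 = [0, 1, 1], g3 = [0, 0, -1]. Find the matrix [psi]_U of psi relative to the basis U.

The j-th column of [psi]_U is [psi(gj)]_U.
psi(g1) = A g1 = [0, 2, 3] = 0·g1 + 2g2 - g3, so column 1 is [0, 2, -1].
Repeating for g2, g3 and assembling the columns gives [[0, -2, 1], [2, 0, 0], [-1, -1, -3]].

[[0, -2, 1], [2, 0, 0], [-1, -1, -3]]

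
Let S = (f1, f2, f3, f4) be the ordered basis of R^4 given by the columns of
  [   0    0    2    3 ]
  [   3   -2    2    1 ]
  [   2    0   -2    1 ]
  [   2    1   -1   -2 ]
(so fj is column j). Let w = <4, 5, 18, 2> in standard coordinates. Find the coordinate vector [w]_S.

We seek scalars with c_1 f1 + ... + c_4 f4 = w; equivalently solve M c = w where the columns of M are f1, ..., f4.
Solving this 4x4 system gives c = (3, 0, -4, 4).
Check: 3f1 + 0·f2 - 4f3 + 4f4 = <4, 5, 18, 2>.

<3, 0, -4, 4>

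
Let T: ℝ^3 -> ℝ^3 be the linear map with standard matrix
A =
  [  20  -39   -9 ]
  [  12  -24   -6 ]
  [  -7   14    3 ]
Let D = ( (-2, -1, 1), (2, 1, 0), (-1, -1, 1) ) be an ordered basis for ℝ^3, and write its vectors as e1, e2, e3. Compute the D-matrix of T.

[[1, -1, -2], [-3, 0, 2], [2, 1, -2]]

Let P have columns e1, ..., e3. Then [T]_D = P^(-1) A P.
Here det P = -1, so P^(-1) is integer; computing A P first and then P^(-1)(A P) gives [[1, -1, -2], [-3, 0, 2], [2, 1, -2]].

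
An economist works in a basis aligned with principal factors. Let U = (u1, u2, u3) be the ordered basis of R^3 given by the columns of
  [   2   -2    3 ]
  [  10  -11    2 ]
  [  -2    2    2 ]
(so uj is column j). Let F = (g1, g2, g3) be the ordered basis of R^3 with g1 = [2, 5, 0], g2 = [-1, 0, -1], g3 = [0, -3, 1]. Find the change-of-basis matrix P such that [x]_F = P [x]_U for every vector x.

[[2, -1, 1], [2, 0, -1], [0, 2, 1]]

Let M have columns uj and N have columns gj. Then for every x, N [x]_F = x = M [x]_U, so P = N^(-1) M.
Since det N = -1, N^(-1) has integer entries; multiplying gives P = [[2, -1, 1], [2, 0, -1], [0, 2, 1]].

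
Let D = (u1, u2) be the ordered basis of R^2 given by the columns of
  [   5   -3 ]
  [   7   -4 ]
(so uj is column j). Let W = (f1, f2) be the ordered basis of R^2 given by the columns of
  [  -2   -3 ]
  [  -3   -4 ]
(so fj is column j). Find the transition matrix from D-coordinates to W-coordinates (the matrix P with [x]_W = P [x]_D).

Let M have columns uj and N have columns fj. Then for every x, N [x]_W = x = M [x]_D, so P = N^(-1) M.
Since det N = -1, N^(-1) has integer entries; multiplying gives P = [[-1, 0], [-1, 1]].

[[-1, 0], [-1, 1]]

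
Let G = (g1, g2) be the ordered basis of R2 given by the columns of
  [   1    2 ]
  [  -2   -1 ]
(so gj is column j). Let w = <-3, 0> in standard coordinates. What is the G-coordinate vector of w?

<1, -2>

We seek scalars with c_1 g1 + c_2 g2 = w; equivalently solve M c = w where the columns of M are g1, g2.
System: c_1 + 2c_2 = -3, -2c_1 - c_2 = 0; solving gives c_1 = 1, c_2 = -2.
Check: g1 - 2g2 = <-3, 0>.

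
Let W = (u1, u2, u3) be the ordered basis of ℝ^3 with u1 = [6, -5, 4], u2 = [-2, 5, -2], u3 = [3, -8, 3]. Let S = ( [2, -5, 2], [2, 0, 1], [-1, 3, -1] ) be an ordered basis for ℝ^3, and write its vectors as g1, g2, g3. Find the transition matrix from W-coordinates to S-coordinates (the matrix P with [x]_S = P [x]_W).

Column j of P is [uj]_S, since P maps W-coordinates to S-coordinates.
Expressing u1 in S: u1 = g1 + 2g2 + 0·g3, so column 1 of P is [1, 2, 0].
Doing the same for each uj gives P = [[1, -1, 1], [2, 0, 0], [0, 0, -1]].

[[1, -1, 1], [2, 0, 0], [0, 0, -1]]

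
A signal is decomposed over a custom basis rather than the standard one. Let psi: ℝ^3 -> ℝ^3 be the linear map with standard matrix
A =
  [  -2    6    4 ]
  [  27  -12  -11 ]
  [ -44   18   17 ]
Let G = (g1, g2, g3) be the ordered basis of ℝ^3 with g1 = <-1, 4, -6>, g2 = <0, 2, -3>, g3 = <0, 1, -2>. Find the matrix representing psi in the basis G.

[[-2, 0, 2], [0, 3, 0], [-1, 3, 2]]

The j-th column of [psi]_G is [psi(gj)]_G.
psi(g1) = A g1 = <2, -9, 14> = -2g1 + 0·g2 - g3, so column 1 is <-2, 0, -1>.
Repeating for g2, g3 and assembling the columns gives [[-2, 0, 2], [0, 3, 0], [-1, 3, 2]].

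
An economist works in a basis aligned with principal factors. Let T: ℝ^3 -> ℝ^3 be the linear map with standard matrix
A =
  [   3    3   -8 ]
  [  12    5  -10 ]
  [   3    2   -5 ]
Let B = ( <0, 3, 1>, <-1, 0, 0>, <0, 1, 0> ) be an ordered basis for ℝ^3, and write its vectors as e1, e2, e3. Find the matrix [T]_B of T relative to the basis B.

[[1, -3, 2], [-1, 3, -3], [2, -3, -1]]

Let P have columns e1, ..., e3. Then [T]_B = P^(-1) A P.
Here det P = -1, so P^(-1) is integer; computing A P first and then P^(-1)(A P) gives [[1, -3, 2], [-1, 3, -3], [2, -3, -1]].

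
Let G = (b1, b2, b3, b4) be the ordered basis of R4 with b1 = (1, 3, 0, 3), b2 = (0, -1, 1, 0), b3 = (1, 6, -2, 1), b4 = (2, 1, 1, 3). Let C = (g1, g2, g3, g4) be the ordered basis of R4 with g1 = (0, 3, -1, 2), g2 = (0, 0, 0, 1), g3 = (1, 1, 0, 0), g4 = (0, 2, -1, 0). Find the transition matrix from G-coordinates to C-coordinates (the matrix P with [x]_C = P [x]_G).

Let M have columns bj and N have columns gj. Then for every x, N [x]_C = x = M [x]_G, so P = N^(-1) M.
Since det N = 1, N^(-1) has integer entries; multiplying gives P = [[2, 1, 1, 1], [-1, -2, -1, 1], [1, 0, 1, 2], [-2, -2, 1, -2]].

[[2, 1, 1, 1], [-1, -2, -1, 1], [1, 0, 1, 2], [-2, -2, 1, -2]]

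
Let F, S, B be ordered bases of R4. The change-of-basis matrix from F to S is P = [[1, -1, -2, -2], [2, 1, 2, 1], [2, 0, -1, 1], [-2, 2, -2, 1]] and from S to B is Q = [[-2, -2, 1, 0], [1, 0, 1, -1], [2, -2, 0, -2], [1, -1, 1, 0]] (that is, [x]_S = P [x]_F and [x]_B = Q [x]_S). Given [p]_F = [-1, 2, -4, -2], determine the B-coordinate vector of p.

[2, -3, 14, 19]

Apply P to get S-coordinates [9, -10, 0, 12], then Q to get B-coordinates.
The result is [p]_B = [2, -3, 14, 19].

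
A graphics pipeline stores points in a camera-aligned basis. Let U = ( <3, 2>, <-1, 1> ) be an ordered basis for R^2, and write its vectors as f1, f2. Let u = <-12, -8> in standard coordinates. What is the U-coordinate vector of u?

We seek scalars with c_1 f1 + c_2 f2 = u; equivalently solve M c = u where the columns of M are f1, f2.
System: 3c_1 - c_2 = -12, 2c_1 + c_2 = -8; solving gives c_1 = -4, c_2 = 0.
Check: -4f1 + 0·f2 = <-12, -8>.

<-4, 0>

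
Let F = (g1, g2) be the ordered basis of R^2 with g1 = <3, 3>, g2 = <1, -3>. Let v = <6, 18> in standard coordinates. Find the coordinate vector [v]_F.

<3, -3>

Write v = c_1 g1 + c_2 g2 and solve for the c_i.
System: 3c_1 + c_2 = 6, 3c_1 - 3c_2 = 18; solving gives c_1 = 3, c_2 = -3.
Check: 3g1 - 3g2 = <6, 18>.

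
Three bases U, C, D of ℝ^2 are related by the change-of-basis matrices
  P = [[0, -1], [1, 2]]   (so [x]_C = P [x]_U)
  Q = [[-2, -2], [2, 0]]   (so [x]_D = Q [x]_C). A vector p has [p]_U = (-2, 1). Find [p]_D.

Composing the changes, [p]_D = Q P [p]_U.
Q P = [[-2, -2], [0, -2]]; applying this to (-2, 1) gives (2, -2).

(2, -2)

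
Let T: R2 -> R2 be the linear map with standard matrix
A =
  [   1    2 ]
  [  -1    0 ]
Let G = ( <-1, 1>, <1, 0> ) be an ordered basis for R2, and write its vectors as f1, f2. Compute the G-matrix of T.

[[1, -1], [2, 0]]

The j-th column of [T]_G is [T(fj)]_G.
T(f1) = A f1 = <1, 1> = f1 + 2f2, so column 1 is <1, 2>.
Repeating for f2 and assembling the columns gives [[1, -1], [2, 0]].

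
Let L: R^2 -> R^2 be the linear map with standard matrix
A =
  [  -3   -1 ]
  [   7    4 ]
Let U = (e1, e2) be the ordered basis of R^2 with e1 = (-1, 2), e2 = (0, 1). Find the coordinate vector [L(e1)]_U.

Column 1 of [L]_U is the U-coordinate vector of L(e1).
In standard coordinates L(e1) = A e1 = (1, 1).
Converting to U: (1, 1) = -e1 + 3e2, so the coordinate vector is (-1, 3).

(-1, 3)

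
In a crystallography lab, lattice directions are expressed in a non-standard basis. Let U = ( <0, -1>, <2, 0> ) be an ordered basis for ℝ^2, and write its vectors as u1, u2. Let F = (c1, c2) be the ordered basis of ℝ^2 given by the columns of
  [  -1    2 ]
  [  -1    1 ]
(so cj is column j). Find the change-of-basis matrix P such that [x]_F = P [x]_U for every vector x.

Take x = uj: its U-coordinates are the j-th standard unit vector, so P e_j — column j of P — equals [uj]_F.
u1 = 2c1 + c2, giving column 1 = <2, 1>; repeating for each j gives P = [[2, 2], [1, 2]].

[[2, 2], [1, 2]]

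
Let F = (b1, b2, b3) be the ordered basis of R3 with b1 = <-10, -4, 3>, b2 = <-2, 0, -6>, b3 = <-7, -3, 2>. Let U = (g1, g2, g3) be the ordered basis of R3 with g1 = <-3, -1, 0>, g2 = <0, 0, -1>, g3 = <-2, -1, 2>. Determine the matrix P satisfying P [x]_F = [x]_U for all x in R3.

[[2, 2, 1], [1, 2, 2], [2, -2, 2]]

Let M have columns bj and N have columns gj. Then for every x, N [x]_U = x = M [x]_F, so P = N^(-1) M.
Since det N = 1, N^(-1) has integer entries; multiplying gives P = [[2, 2, 1], [1, 2, 2], [2, -2, 2]].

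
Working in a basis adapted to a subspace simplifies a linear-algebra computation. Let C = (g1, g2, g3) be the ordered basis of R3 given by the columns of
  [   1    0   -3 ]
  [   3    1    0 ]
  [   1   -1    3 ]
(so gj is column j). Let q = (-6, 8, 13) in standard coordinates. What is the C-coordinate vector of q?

(3, -1, 3)

[q]_C is the unique c with M c = q, where M has columns g1, ..., g3.
Solving this 3x3 system gives c = (3, -1, 3).
Check: 3g1 - g2 + 3g3 = (-6, 8, 13).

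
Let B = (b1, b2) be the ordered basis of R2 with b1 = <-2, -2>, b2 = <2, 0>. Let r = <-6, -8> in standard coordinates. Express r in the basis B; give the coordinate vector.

[r]_B is the unique c with M c = r, where M has columns b1, b2.
System: -2c_1 + 2c_2 = -6, -2c_1 + 0c_2 = -8; solving gives c_1 = 4, c_2 = 1.
Check: 4b1 + b2 = <-6, -8>.

<4, 1>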